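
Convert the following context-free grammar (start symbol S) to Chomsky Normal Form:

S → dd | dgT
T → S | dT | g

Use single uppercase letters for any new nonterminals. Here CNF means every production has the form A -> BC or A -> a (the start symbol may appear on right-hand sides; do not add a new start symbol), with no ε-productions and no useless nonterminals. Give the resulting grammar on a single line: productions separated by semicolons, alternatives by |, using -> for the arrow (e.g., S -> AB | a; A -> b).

No ε-productions.
After unit-elimination: S -> dd | dgT; T -> g | dT | dd | dgT.
TERM: introduce A -> d, B -> g and substitute in every rule of length ≥2.
BIN: S -> ABT becomes S -> AC, C -> BT; T -> ABT becomes T -> AD, D -> BT.

S -> AA | AC; A -> d; B -> g; C -> BT; D -> BT; T -> g | AA | AD | AT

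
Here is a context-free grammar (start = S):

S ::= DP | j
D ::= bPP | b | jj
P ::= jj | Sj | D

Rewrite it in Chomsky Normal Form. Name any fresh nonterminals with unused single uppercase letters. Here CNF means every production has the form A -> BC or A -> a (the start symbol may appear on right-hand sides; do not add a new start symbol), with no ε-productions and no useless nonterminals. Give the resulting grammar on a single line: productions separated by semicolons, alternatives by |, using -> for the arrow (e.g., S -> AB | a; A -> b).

No ε-productions.
After unit-elimination: S -> j | DP; D -> b | jj | bPP; P -> b | Sj | jj | bPP.
TERM: introduce A -> b, B -> j and substitute in every rule of length ≥2.
BIN: D -> APP becomes D -> AC, C -> PP; P -> APP becomes P -> AE, E -> PP.

S -> j | DP; A -> b; B -> j; C -> PP; D -> b | AC | BB; E -> PP; P -> b | AE | BB | SB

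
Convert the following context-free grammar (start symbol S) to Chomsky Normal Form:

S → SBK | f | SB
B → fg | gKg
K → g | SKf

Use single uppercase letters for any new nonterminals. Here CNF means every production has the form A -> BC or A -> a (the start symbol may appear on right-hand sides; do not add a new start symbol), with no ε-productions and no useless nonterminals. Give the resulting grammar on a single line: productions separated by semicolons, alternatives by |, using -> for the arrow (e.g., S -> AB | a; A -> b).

No ε-productions.
No unit productions to eliminate.
TERM: introduce A -> f, C -> g and substitute in every rule of length ≥2.
BIN: B -> CKC becomes B -> CD, D -> KC; K -> SKA becomes K -> SE, E -> KA; S -> SBK becomes S -> SF, F -> BK.

S -> f | SB | SF; A -> f; B -> AC | CD; C -> g; D -> KC; E -> KA; F -> BK; K -> g | SE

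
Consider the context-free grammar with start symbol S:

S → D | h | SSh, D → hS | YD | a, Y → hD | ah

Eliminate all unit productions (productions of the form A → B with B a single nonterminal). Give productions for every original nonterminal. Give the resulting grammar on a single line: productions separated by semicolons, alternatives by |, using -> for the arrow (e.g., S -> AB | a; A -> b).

S -> a | h | YD | hS | SSh; D -> a | YD | hS; Y -> ah | hD

Unit productions: S->D.
Unit pairs (A ⇒* B via units): (S,D).
S: inherits non-unit rules of {D, S} → SSh | YD | a | h | hS.
D: inherits non-unit rules of {D} → YD | a | hS.
Y: inherits non-unit rules of {Y} → ah | hD.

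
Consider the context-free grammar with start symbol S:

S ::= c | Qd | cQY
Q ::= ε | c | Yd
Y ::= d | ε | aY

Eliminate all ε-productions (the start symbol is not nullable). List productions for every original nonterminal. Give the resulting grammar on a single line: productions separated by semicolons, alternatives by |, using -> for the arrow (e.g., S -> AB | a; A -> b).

S -> c | d | Qd | cQ | cY | cQY; Q -> c | d | Yd; Y -> a | d | aY

Nullable set: {Q, Y}.
S -> Qd: Q nullable, giving Qd | d.
S -> cQY: Q, Y nullable, giving c | cQ | cQY | cY.
Drop Q -> ε.
Q -> Yd: Y nullable, giving Yd | d.
Drop Y -> ε.
Y -> aY: Y nullable, giving a | aY.
Unchanged (no nullable symbols): S -> c; Q -> c; Y -> d.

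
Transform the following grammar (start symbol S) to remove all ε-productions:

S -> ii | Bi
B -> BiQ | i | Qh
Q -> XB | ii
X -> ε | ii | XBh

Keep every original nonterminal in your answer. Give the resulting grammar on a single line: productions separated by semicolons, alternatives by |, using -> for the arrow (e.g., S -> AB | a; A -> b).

Nullable set: {X}.
Q -> XB: X nullable, giving B | XB.
Drop X -> ε.
X -> XBh: X nullable, giving Bh | XBh.
Unchanged (no nullable symbols): S -> Bi; S -> ii; B -> BiQ; B -> Qh; B -> i; Q -> ii; X -> ii.

S -> Bi | ii; B -> i | Qh | BiQ; Q -> B | XB | ii; X -> Bh | ii | XBh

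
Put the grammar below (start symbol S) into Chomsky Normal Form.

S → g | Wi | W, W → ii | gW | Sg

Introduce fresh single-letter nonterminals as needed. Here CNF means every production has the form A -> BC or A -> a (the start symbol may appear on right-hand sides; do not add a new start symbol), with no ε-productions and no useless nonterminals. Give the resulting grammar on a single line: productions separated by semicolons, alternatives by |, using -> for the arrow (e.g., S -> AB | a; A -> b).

S -> g | AW | BB | SA | WB; A -> g; B -> i; W -> AW | BB | SA

No ε-productions.
After unit-elimination: S -> g | Sg | Wi | gW | ii; W -> Sg | gW | ii.
TERM: introduce A -> g, B -> i and substitute in every rule of length ≥2.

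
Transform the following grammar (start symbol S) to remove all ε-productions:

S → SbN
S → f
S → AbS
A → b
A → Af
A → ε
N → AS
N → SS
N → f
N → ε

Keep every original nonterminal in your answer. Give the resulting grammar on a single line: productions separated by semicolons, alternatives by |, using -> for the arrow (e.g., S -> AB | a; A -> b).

Nullable set: {A, N}.
S -> AbS: A nullable, giving AbS | bS.
S -> SbN: N nullable, giving Sb | SbN.
Drop A -> ε.
A -> Af: A nullable, giving Af | f.
Drop N -> ε.
N -> AS: A nullable, giving AS | S.
Unchanged (no nullable symbols): S -> f; A -> b; N -> SS; N -> f.

S -> f | Sb | bS | AbS | SbN; A -> b | f | Af; N -> S | f | AS | SS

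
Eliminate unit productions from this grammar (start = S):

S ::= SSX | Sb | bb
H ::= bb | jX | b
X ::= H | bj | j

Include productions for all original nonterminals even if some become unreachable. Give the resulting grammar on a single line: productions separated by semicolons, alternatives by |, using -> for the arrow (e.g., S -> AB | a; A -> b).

Unit productions: X->H.
Unit pairs (A ⇒* B via units): (X,H).
S: inherits non-unit rules of {S} → SSX | Sb | bb.
H: inherits non-unit rules of {H} → b | bb | jX.
X: inherits non-unit rules of {H, X} → b | bb | bj | j | jX.

S -> Sb | bb | SSX; H -> b | bb | jX; X -> b | j | bb | bj | jX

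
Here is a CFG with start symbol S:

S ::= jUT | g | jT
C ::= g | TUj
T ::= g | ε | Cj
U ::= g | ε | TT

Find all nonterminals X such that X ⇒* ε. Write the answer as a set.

{T, U}

Directly nullable (have an ε-rule): {T, U}.
Not nullable: C, S — each has a terminal in every rule's right-hand side or depends on a non-nullable symbol.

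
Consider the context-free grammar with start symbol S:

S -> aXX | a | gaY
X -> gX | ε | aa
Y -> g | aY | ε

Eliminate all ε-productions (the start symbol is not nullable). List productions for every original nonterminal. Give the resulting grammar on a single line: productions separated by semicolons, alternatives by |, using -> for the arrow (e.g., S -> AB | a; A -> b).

S -> a | aX | ga | aXX | gaY; X -> g | aa | gX; Y -> a | g | aY

Nullable set: {X, Y}.
S -> aXX: X, X nullable, giving a | aX | aXX.
S -> gaY: Y nullable, giving ga | gaY.
Drop X -> ε.
X -> gX: X nullable, giving g | gX.
Drop Y -> ε.
Y -> aY: Y nullable, giving a | aY.
Unchanged (no nullable symbols): S -> a; X -> aa; Y -> g.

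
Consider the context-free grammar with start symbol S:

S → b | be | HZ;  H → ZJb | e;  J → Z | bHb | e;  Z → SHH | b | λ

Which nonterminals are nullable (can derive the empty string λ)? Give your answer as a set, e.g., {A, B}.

Directly nullable (have an ε-rule): {Z}.
J is nullable via J -> Z (every symbol on the right is already known nullable).
Not nullable: H, S — each has a terminal in every rule's right-hand side or depends on a non-nullable symbol.

{J, Z}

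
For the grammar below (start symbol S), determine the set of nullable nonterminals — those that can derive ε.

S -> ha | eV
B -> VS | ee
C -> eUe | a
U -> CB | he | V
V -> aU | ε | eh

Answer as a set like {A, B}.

Directly nullable (have an ε-rule): {V}.
U is nullable via U -> V (every symbol on the right is already known nullable).
Not nullable: B, C, S — each has a terminal in every rule's right-hand side or depends on a non-nullable symbol.

{U, V}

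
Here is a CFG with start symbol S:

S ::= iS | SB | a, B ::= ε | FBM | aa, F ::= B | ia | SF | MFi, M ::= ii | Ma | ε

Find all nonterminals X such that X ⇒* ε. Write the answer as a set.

Directly nullable (have an ε-rule): {B, M}.
F is nullable via F -> B (every symbol on the right is already known nullable).
Not nullable: S — each has a terminal in every rule's right-hand side or depends on a non-nullable symbol.

{B, F, M}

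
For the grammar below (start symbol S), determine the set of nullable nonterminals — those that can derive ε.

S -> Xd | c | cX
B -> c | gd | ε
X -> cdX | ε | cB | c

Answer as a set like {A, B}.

{B, X}

Directly nullable (have an ε-rule): {B, X}.
Not nullable: S — each has a terminal in every rule's right-hand side or depends on a non-nullable symbol.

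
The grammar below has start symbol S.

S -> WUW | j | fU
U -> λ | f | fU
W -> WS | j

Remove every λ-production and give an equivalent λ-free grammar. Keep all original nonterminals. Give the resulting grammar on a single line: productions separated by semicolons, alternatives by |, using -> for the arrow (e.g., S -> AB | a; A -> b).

Nullable set: {U}.
S -> WUW: U nullable, giving WUW | WW.
S -> fU: U nullable, giving f | fU.
Drop U -> λ.
U -> fU: U nullable, giving f | fU.
Unchanged (no nullable symbols): S -> j; U -> f; W -> WS; W -> j.

S -> f | j | WW | fU | WUW; U -> f | fU; W -> j | WS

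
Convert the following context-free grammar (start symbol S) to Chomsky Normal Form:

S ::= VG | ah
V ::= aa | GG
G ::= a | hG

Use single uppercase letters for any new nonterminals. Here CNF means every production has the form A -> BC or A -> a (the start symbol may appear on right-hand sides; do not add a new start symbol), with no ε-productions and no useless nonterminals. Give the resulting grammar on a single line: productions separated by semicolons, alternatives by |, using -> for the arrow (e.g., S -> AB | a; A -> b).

No ε-productions.
No unit productions to eliminate.
TERM: introduce B -> a, A -> h and substitute in every rule of length ≥2.

S -> BA | VG; A -> h; B -> a; G -> a | AG; V -> BB | GG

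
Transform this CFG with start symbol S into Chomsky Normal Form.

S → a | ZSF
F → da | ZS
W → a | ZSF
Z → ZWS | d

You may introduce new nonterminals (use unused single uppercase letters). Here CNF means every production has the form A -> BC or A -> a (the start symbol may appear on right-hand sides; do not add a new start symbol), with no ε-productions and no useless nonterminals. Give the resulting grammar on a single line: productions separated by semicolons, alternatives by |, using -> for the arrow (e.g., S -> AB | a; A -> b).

No ε-productions.
No unit productions to eliminate.
TERM: introduce B -> a, A -> d and substitute in every rule of length ≥2.
BIN: S -> ZSF becomes S -> ZC, C -> SF; W -> ZSF becomes W -> ZD, D -> SF; Z -> ZWS becomes Z -> ZE, E -> WS.

S -> a | ZC; A -> d; B -> a; C -> SF; D -> SF; E -> WS; F -> AB | ZS; W -> a | ZD; Z -> d | ZE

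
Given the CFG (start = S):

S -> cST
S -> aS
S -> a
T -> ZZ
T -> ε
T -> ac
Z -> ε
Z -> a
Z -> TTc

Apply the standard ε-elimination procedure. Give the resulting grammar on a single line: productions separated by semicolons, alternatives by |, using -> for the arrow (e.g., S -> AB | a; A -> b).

Nullable set: {T, Z}.
S -> cST: T nullable, giving cS | cST.
Drop T -> ε.
T -> ZZ: Z, Z nullable, giving Z | ZZ.
Drop Z -> ε.
Z -> TTc: T, T nullable, giving TTc | Tc | c.
Unchanged (no nullable symbols): S -> a; S -> aS; T -> ac; Z -> a.

S -> a | aS | cS | cST; T -> Z | ZZ | ac; Z -> a | c | Tc | TTc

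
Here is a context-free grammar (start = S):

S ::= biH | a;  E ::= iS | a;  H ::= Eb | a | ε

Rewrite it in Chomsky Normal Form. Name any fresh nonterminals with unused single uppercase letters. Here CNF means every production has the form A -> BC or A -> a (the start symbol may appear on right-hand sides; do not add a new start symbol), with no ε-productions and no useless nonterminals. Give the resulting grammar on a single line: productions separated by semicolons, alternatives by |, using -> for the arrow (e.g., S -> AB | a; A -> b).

S -> a | BA | BC; A -> i; B -> b; C -> AH; E -> a | AS; H -> a | EB

Nullable: {H}; after ε-elimination: S -> a | bi | biH; E -> a | iS; H -> a | Eb.
No unit productions to eliminate.
TERM: introduce B -> b, A -> i and substitute in every rule of length ≥2.
BIN: S -> BAH becomes S -> BC, C -> AH.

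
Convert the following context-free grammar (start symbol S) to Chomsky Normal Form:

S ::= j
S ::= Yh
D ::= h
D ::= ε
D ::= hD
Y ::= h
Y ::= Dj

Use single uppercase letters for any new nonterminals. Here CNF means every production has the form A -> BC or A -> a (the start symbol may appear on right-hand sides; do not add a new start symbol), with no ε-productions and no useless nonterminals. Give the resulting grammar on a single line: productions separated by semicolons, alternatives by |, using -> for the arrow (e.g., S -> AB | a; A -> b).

Nullable: {D}; after ε-elimination: S -> j | Yh; D -> h | hD; Y -> h | j | Dj.
No unit productions to eliminate.
TERM: introduce A -> h, B -> j and substitute in every rule of length ≥2.

S -> j | YA; A -> h; B -> j; D -> h | AD; Y -> h | j | DB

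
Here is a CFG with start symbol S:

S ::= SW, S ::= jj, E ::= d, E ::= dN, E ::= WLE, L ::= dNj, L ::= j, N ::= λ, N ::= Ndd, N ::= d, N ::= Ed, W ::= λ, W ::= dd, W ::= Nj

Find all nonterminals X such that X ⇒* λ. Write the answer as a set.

Directly nullable (have an ε-rule): {N, W}.
Not nullable: E, L, S — each has a terminal in every rule's right-hand side or depends on a non-nullable symbol.

{N, W}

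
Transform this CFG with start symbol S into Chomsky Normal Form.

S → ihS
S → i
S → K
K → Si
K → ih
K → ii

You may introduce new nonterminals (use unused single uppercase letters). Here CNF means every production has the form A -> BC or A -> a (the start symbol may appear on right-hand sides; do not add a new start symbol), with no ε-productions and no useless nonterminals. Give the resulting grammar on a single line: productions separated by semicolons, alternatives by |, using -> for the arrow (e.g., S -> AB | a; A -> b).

S -> i | AA | AB | AC | SA; A -> i; B -> h; C -> BS

No ε-productions.
After unit-elimination: S -> i | Si | ih | ii | ihS; K -> Si | ih | ii.
TERM: introduce B -> h, A -> i and substitute in every rule of length ≥2.
BIN: S -> ABS becomes S -> AC, C -> BS.
Drop unreachable/unproductive: K.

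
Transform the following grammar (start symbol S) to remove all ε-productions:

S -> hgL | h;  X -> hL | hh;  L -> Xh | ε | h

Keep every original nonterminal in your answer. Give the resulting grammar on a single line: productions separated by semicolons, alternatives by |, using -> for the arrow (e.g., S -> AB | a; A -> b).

S -> h | hg | hgL; L -> h | Xh; X -> h | hL | hh

Nullable set: {L}.
S -> hgL: L nullable, giving hg | hgL.
Drop L -> ε.
X -> hL: L nullable, giving h | hL.
Unchanged (no nullable symbols): S -> h; L -> Xh; L -> h; X -> hh.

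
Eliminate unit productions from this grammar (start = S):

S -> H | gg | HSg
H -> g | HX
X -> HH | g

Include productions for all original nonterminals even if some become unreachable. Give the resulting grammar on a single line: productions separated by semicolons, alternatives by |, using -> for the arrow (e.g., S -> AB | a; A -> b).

S -> g | HX | gg | HSg; H -> g | HX; X -> g | HH

Unit productions: S->H.
Unit pairs (A ⇒* B via units): (S,H).
S: inherits non-unit rules of {H, S} → HSg | HX | g | gg.
H: inherits non-unit rules of {H} → HX | g.
X: inherits non-unit rules of {X} → HH | g.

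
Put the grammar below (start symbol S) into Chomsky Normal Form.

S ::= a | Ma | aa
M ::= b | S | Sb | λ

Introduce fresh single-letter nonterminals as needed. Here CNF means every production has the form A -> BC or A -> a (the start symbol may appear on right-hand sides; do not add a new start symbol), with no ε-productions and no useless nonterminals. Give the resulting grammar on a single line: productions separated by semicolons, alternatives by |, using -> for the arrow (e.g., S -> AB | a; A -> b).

S -> a | AA | MA; A -> a; B -> b; M -> a | b | AA | MA | SB

Nullable: {M}; after ε-elimination: S -> a | Ma | aa; M -> S | b | Sb.
After unit-elimination: S -> a | Ma | aa; M -> a | b | Ma | Sb | aa.
TERM: introduce A -> a, B -> b and substitute in every rule of length ≥2.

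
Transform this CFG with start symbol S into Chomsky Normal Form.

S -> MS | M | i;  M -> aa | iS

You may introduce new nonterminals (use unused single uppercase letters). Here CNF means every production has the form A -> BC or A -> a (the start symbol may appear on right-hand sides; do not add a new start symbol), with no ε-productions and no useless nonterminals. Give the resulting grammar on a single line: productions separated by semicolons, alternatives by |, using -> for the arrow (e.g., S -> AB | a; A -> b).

No ε-productions.
After unit-elimination: S -> i | MS | aa | iS; M -> aa | iS.
TERM: introduce A -> a, B -> i and substitute in every rule of length ≥2.

S -> i | AA | BS | MS; A -> a; B -> i; M -> AA | BS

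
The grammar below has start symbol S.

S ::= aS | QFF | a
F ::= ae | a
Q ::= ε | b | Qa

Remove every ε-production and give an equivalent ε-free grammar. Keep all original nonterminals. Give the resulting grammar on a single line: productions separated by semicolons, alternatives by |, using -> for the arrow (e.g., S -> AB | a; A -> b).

S -> a | FF | aS | QFF; F -> a | ae; Q -> a | b | Qa

Nullable set: {Q}.
S -> QFF: Q nullable, giving FF | QFF.
Drop Q -> ε.
Q -> Qa: Q nullable, giving Qa | a.
Unchanged (no nullable symbols): S -> a; S -> aS; F -> a; F -> ae; Q -> b.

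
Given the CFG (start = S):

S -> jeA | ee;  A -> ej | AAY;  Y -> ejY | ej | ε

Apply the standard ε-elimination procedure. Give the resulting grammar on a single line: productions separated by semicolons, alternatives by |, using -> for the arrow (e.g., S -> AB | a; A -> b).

S -> ee | jeA; A -> AA | ej | AAY; Y -> ej | ejY

Nullable set: {Y}.
A -> AAY: Y nullable, giving AA | AAY.
Drop Y -> ε.
Y -> ejY: Y nullable, giving ej | ejY.
Unchanged (no nullable symbols): S -> ee; S -> jeA; A -> ej; Y -> ej.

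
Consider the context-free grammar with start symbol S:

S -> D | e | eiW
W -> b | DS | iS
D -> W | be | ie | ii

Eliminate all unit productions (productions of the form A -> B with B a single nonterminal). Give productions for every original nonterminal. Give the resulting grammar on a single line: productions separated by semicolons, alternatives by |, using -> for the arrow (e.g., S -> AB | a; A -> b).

Unit productions: D->W, S->D.
Unit pairs (A ⇒* B via units): (D,W), (S,D), (S,W).
S: inherits non-unit rules of {D, S, W} → DS | b | be | e | eiW | iS | ie | ii.
D: inherits non-unit rules of {D, W} → DS | b | be | iS | ie | ii.
W: inherits non-unit rules of {W} → DS | b | iS.

S -> b | e | DS | be | iS | ie | ii | eiW; D -> b | DS | be | iS | ie | ii; W -> b | DS | iS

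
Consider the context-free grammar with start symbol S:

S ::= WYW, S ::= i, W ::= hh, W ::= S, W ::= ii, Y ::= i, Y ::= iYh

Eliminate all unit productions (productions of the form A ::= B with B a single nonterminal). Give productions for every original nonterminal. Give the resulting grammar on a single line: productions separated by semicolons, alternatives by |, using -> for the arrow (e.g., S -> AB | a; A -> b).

S -> i | WYW; W -> i | hh | ii | WYW; Y -> i | iYh

Unit productions: W->S.
Unit pairs (A ⇒* B via units): (W,S).
S: inherits non-unit rules of {S} → WYW | i.
W: inherits non-unit rules of {S, W} → WYW | hh | i | ii.
Y: inherits non-unit rules of {Y} → i | iYh.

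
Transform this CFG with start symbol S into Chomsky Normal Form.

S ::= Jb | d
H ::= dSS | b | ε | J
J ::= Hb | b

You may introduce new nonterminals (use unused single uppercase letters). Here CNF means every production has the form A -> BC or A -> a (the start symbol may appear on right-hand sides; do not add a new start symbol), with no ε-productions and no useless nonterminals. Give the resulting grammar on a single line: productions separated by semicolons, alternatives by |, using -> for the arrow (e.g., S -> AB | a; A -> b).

S -> d | JA; A -> b; B -> d; C -> SS; H -> b | BC | HA; J -> b | HA

Nullable: {H}; after ε-elimination: S -> d | Jb; H -> J | b | dSS; J -> b | Hb.
After unit-elimination: S -> d | Jb; H -> b | Hb | dSS; J -> b | Hb.
TERM: introduce A -> b, B -> d and substitute in every rule of length ≥2.
BIN: H -> BSS becomes H -> BC, C -> SS.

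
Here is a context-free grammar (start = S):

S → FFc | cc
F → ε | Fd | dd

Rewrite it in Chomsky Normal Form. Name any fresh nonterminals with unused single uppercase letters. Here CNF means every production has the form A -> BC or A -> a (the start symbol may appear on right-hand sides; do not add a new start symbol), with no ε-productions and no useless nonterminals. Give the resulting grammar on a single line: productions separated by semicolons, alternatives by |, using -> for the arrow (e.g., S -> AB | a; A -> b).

Nullable: {F}; after ε-elimination: S -> c | Fc | cc | FFc; F -> d | Fd | dd.
No unit productions to eliminate.
TERM: introduce B -> c, A -> d and substitute in every rule of length ≥2.
BIN: S -> FFB becomes S -> FC, C -> FB.

S -> c | BB | FB | FC; A -> d; B -> c; C -> FB; F -> d | AA | FA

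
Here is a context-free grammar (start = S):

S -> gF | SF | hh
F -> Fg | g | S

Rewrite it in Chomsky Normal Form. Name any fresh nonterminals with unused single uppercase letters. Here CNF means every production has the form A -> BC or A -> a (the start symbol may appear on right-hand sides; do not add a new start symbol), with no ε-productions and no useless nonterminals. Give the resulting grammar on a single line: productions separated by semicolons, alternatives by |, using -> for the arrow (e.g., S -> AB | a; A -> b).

S -> AF | BB | SF; A -> g; B -> h; F -> g | AF | BB | FA | SF

No ε-productions.
After unit-elimination: S -> SF | gF | hh; F -> g | Fg | SF | gF | hh.
TERM: introduce A -> g, B -> h and substitute in every rule of length ≥2.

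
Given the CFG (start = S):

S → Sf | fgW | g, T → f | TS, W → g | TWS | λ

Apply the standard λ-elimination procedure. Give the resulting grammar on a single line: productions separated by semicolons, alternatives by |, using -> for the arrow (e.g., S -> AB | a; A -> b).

S -> g | Sf | fg | fgW; T -> f | TS; W -> g | TS | TWS

Nullable set: {W}.
S -> fgW: W nullable, giving fg | fgW.
Drop W -> λ.
W -> TWS: W nullable, giving TS | TWS.
Unchanged (no nullable symbols): S -> Sf; S -> g; T -> TS; T -> f; W -> g.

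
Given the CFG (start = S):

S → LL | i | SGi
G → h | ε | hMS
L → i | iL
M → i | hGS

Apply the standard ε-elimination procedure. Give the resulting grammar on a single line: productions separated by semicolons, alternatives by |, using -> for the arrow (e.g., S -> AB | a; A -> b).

S -> i | LL | Si | SGi; G -> h | hMS; L -> i | iL; M -> i | hS | hGS

Nullable set: {G}.
S -> SGi: G nullable, giving SGi | Si.
Drop G -> ε.
M -> hGS: G nullable, giving hGS | hS.
Unchanged (no nullable symbols): S -> LL; S -> i; G -> h; G -> hMS; L -> i; L -> iL; M -> i.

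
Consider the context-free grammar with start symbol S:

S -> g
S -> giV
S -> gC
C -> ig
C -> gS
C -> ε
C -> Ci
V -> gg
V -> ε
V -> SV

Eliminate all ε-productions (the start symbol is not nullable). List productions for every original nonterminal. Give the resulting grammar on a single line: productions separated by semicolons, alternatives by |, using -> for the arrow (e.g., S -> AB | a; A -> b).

Nullable set: {C, V}.
S -> gC: C nullable, giving g | gC.
S -> giV: V nullable, giving gi | giV.
Drop C -> ε.
C -> Ci: C nullable, giving Ci | i.
Drop V -> ε.
V -> SV: V nullable, giving S | SV.
Unchanged (no nullable symbols): S -> g; C -> gS; C -> ig; V -> gg.

S -> g | gC | gi | giV; C -> i | Ci | gS | ig; V -> S | SV | gg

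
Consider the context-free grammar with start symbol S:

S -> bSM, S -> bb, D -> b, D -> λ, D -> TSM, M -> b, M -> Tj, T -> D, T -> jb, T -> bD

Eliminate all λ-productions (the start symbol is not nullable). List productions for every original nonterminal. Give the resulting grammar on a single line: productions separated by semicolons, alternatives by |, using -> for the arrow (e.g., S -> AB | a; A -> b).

Nullable set: {D, T}.
Drop D -> λ.
D -> TSM: T nullable, giving SM | TSM.
M -> Tj: T nullable, giving Tj | j.
T -> D: D nullable, giving D.
T -> bD: D nullable, giving b | bD.
Unchanged (no nullable symbols): S -> bSM; S -> bb; D -> b; M -> b; T -> jb.

S -> bb | bSM; D -> b | SM | TSM; M -> b | j | Tj; T -> D | b | bD | jb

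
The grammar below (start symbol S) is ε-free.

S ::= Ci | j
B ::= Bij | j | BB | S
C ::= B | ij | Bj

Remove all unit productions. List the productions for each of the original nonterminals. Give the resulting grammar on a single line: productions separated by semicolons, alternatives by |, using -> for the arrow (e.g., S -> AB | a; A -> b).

Unit productions: B->S, C->B.
Unit pairs (A ⇒* B via units): (B,S), (C,B), (C,S).
S: inherits non-unit rules of {S} → Ci | j.
B: inherits non-unit rules of {B, S} → BB | Bij | Ci | j.
C: inherits non-unit rules of {B, C, S} → BB | Bij | Bj | Ci | ij | j.

S -> j | Ci; B -> j | BB | Ci | Bij; C -> j | BB | Bj | Ci | ij | Bij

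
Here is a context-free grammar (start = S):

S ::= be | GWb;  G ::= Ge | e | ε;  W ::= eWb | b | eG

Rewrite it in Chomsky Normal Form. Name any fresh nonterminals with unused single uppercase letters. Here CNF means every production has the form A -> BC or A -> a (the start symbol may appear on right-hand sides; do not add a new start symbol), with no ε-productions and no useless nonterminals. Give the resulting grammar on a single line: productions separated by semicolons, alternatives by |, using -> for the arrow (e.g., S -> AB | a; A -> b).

Nullable: {G}; after ε-elimination: S -> Wb | be | GWb; G -> e | Ge; W -> b | e | eG | eWb.
No unit productions to eliminate.
TERM: introduce B -> b, A -> e and substitute in every rule of length ≥2.
BIN: S -> GWB becomes S -> GC, C -> WB; W -> AWB becomes W -> AD, D -> WB.

S -> BA | GC | WB; A -> e; B -> b; C -> WB; D -> WB; G -> e | GA; W -> b | e | AD | AG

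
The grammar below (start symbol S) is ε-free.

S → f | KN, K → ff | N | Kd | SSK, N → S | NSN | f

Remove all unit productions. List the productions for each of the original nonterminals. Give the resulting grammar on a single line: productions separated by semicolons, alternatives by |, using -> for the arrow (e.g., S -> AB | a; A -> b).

S -> f | KN; K -> f | KN | Kd | ff | NSN | SSK; N -> f | KN | NSN

Unit productions: K->N, N->S.
Unit pairs (A ⇒* B via units): (K,N), (K,S), (N,S).
S: inherits non-unit rules of {S} → KN | f.
K: inherits non-unit rules of {K, N, S} → KN | Kd | NSN | SSK | f | ff.
N: inherits non-unit rules of {N, S} → KN | NSN | f.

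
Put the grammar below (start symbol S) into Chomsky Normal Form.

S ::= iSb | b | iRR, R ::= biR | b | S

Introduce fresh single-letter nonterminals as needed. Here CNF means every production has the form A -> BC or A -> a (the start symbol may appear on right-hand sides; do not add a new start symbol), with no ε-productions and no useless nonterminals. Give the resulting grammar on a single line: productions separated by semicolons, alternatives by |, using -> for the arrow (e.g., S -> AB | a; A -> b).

No ε-productions.
After unit-elimination: S -> b | iRR | iSb; R -> b | biR | iRR | iSb.
TERM: introduce A -> b, B -> i and substitute in every rule of length ≥2.
BIN: R -> ABR becomes R -> AC, C -> BR; R -> BRR becomes R -> BD, D -> RR; R -> BSA becomes R -> BE, E -> SA; S -> BRR becomes S -> BF, F -> RR; S -> BSA becomes S -> BG, G -> SA.

S -> b | BF | BG; A -> b; B -> i; C -> BR; D -> RR; E -> SA; F -> RR; G -> SA; R -> b | AC | BD | BE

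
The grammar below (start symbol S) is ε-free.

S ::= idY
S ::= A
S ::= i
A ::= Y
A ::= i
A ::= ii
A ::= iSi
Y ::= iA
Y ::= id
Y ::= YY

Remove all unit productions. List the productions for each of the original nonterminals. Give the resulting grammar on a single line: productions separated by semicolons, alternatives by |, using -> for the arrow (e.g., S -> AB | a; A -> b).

S -> i | YY | iA | id | ii | iSi | idY; A -> i | YY | iA | id | ii | iSi; Y -> YY | iA | id

Unit productions: A->Y, S->A.
Unit pairs (A ⇒* B via units): (A,Y), (S,A), (S,Y).
S: inherits non-unit rules of {A, S, Y} → YY | i | iA | iSi | id | idY | ii.
A: inherits non-unit rules of {A, Y} → YY | i | iA | iSi | id | ii.
Y: inherits non-unit rules of {Y} → YY | iA | id.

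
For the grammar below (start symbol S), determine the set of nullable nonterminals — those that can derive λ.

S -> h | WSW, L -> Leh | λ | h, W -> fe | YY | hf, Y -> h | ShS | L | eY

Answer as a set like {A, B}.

{L, W, Y}

Directly nullable (have an ε-rule): {L}.
Y is nullable via Y -> L (every symbol on the right is already known nullable).
W is nullable via W -> YY (every symbol on the right is already known nullable).
Not nullable: S — each has a terminal in every rule's right-hand side or depends on a non-nullable symbol.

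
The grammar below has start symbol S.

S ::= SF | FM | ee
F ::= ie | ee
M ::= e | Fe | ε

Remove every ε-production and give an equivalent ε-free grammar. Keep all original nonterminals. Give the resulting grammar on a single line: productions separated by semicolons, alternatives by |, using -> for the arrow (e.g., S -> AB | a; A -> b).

Nullable set: {M}.
S -> FM: M nullable, giving F | FM.
Drop M -> ε.
Unchanged (no nullable symbols): S -> SF; S -> ee; F -> ee; F -> ie; M -> Fe; M -> e.

S -> F | FM | SF | ee; F -> ee | ie; M -> e | Fe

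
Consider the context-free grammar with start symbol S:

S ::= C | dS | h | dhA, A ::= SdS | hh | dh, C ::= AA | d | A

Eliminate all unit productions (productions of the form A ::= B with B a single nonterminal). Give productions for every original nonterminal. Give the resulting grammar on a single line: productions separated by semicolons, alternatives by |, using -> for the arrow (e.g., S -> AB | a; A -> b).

Unit productions: C->A, S->C.
Unit pairs (A ⇒* B via units): (C,A), (S,A), (S,C).
S: inherits non-unit rules of {A, C, S} → AA | SdS | d | dS | dh | dhA | h | hh.
A: inherits non-unit rules of {A} → SdS | dh | hh.
C: inherits non-unit rules of {A, C} → AA | SdS | d | dh | hh.

S -> d | h | AA | dS | dh | hh | SdS | dhA; A -> dh | hh | SdS; C -> d | AA | dh | hh | SdS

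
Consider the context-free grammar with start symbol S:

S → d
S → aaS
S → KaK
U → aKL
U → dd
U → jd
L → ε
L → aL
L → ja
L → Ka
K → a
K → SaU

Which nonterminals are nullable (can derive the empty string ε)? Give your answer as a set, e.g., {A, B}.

{L}

Directly nullable (have an ε-rule): {L}.
Not nullable: K, S, U — each has a terminal in every rule's right-hand side or depends on a non-nullable symbol.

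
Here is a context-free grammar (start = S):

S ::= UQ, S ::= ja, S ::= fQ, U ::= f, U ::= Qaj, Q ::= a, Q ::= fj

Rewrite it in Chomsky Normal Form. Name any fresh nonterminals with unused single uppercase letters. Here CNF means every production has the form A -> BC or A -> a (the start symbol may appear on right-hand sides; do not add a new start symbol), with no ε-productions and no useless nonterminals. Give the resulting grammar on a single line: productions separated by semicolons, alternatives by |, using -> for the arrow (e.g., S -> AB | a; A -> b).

No ε-productions.
No unit productions to eliminate.
TERM: introduce C -> a, A -> f, B -> j and substitute in every rule of length ≥2.
BIN: U -> QCB becomes U -> QD, D -> CB.

S -> AQ | BC | UQ; A -> f; B -> j; C -> a; D -> CB; Q -> a | AB; U -> f | QD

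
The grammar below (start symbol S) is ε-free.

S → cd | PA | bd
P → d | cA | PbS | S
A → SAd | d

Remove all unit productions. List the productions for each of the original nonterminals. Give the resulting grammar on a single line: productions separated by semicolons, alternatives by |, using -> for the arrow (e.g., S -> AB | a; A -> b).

S -> PA | bd | cd; A -> d | SAd; P -> d | PA | bd | cA | cd | PbS

Unit productions: P->S.
Unit pairs (A ⇒* B via units): (P,S).
S: inherits non-unit rules of {S} → PA | bd | cd.
A: inherits non-unit rules of {A} → SAd | d.
P: inherits non-unit rules of {P, S} → PA | PbS | bd | cA | cd | d.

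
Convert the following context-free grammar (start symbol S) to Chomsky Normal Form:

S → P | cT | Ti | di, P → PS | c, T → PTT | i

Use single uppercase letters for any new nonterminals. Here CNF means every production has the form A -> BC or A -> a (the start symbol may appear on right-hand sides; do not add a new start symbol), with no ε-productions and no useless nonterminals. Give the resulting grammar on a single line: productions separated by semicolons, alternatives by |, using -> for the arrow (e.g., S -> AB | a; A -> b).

S -> c | BT | CA | PS | TA; A -> i; B -> c; C -> d; D -> TT; P -> c | PS; T -> i | PD

No ε-productions.
After unit-elimination: S -> c | PS | Ti | cT | di; P -> c | PS; T -> i | PTT.
TERM: introduce B -> c, C -> d, A -> i and substitute in every rule of length ≥2.
BIN: T -> PTT becomes T -> PD, D -> TT.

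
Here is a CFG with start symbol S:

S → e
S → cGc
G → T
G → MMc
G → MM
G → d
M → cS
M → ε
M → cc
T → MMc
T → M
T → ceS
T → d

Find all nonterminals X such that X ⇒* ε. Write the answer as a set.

Directly nullable (have an ε-rule): {M}.
G is nullable via G -> MM (every symbol on the right is already known nullable).
T is nullable via T -> M (every symbol on the right is already known nullable).
Not nullable: S — each has a terminal in every rule's right-hand side or depends on a non-nullable symbol.

{G, M, T}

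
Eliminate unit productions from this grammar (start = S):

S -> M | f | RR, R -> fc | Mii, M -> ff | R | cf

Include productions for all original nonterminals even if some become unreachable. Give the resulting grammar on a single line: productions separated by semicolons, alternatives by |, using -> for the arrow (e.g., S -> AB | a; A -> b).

S -> f | RR | cf | fc | ff | Mii; M -> cf | fc | ff | Mii; R -> fc | Mii

Unit productions: M->R, S->M.
Unit pairs (A ⇒* B via units): (M,R), (S,M), (S,R).
S: inherits non-unit rules of {M, R, S} → Mii | RR | cf | f | fc | ff.
M: inherits non-unit rules of {M, R} → Mii | cf | fc | ff.
R: inherits non-unit rules of {R} → Mii | fc.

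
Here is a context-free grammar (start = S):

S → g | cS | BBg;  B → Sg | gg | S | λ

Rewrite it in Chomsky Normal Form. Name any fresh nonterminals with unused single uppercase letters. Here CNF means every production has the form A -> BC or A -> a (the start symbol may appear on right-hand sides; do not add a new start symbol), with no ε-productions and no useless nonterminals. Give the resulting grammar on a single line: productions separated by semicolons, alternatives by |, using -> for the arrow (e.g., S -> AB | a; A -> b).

Nullable: {B}; after ε-elimination: S -> g | Bg | cS | BBg; B -> S | Sg | gg.
After unit-elimination: S -> g | Bg | cS | BBg; B -> g | Bg | Sg | cS | gg | BBg.
TERM: introduce C -> c, A -> g and substitute in every rule of length ≥2.
BIN: B -> BBA becomes B -> BD, D -> BA; S -> BBA becomes S -> BE, E -> BA.

S -> g | BA | BE | CS; A -> g; B -> g | AA | BA | BD | CS | SA; C -> c; D -> BA; E -> BA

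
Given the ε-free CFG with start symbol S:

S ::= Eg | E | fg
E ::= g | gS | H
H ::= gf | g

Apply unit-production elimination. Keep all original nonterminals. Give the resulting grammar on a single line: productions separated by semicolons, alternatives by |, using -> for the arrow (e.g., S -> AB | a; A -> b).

Unit productions: E->H, S->E.
Unit pairs (A ⇒* B via units): (E,H), (S,E), (S,H).
S: inherits non-unit rules of {E, H, S} → Eg | fg | g | gS | gf.
E: inherits non-unit rules of {E, H} → g | gS | gf.
H: inherits non-unit rules of {H} → g | gf.

S -> g | Eg | fg | gS | gf; E -> g | gS | gf; H -> g | gf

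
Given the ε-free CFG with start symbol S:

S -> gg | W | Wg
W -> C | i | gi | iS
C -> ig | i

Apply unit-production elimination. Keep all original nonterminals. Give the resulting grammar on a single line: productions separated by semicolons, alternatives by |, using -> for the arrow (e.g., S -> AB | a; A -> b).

Unit productions: S->W, W->C.
Unit pairs (A ⇒* B via units): (S,C), (S,W), (W,C).
S: inherits non-unit rules of {C, S, W} → Wg | gg | gi | i | iS | ig.
C: inherits non-unit rules of {C} → i | ig.
W: inherits non-unit rules of {C, W} → gi | i | iS | ig.

S -> i | Wg | gg | gi | iS | ig; C -> i | ig; W -> i | gi | iS | ig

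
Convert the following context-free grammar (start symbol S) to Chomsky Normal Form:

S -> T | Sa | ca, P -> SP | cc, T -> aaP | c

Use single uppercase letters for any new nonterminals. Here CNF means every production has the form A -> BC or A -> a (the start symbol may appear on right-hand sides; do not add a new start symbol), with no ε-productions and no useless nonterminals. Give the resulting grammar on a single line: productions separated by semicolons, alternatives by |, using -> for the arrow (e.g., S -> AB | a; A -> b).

S -> c | AB | BC | SB; A -> c; B -> a; C -> BP; P -> AA | SP

No ε-productions.
After unit-elimination: S -> c | Sa | ca | aaP; P -> SP | cc; T -> c | aaP.
TERM: introduce B -> a, A -> c and substitute in every rule of length ≥2.
BIN: S -> BBP becomes S -> BC, C -> BP; T -> BBP becomes T -> BD, D -> BP.
Drop unreachable/unproductive: T.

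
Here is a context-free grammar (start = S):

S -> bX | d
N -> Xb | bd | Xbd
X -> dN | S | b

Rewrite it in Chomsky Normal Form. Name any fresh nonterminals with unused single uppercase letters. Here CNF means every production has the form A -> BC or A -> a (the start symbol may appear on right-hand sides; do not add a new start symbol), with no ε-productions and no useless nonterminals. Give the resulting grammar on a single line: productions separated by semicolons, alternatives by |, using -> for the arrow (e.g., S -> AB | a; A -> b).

S -> d | AX; A -> b; B -> d; C -> AB; N -> AB | XA | XC; X -> b | d | AX | BN

No ε-productions.
After unit-elimination: S -> d | bX; N -> Xb | bd | Xbd; X -> b | d | bX | dN.
TERM: introduce A -> b, B -> d and substitute in every rule of length ≥2.
BIN: N -> XAB becomes N -> XC, C -> AB.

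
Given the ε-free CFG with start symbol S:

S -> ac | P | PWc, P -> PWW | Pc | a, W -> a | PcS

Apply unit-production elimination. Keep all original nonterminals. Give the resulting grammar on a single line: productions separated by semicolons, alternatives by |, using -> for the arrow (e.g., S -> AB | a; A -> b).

S -> a | Pc | ac | PWW | PWc; P -> a | Pc | PWW; W -> a | PcS

Unit productions: S->P.
Unit pairs (A ⇒* B via units): (S,P).
S: inherits non-unit rules of {P, S} → PWW | PWc | Pc | a | ac.
P: inherits non-unit rules of {P} → PWW | Pc | a.
W: inherits non-unit rules of {W} → PcS | a.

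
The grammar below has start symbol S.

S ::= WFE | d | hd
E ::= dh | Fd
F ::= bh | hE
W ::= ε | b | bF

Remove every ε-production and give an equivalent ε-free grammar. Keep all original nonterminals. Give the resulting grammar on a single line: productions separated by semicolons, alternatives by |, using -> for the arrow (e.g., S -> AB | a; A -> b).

Nullable set: {W}.
S -> WFE: W nullable, giving FE | WFE.
Drop W -> ε.
Unchanged (no nullable symbols): S -> d; S -> hd; E -> Fd; E -> dh; F -> bh; F -> hE; W -> b; W -> bF.

S -> d | FE | hd | WFE; E -> Fd | dh; F -> bh | hE; W -> b | bF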